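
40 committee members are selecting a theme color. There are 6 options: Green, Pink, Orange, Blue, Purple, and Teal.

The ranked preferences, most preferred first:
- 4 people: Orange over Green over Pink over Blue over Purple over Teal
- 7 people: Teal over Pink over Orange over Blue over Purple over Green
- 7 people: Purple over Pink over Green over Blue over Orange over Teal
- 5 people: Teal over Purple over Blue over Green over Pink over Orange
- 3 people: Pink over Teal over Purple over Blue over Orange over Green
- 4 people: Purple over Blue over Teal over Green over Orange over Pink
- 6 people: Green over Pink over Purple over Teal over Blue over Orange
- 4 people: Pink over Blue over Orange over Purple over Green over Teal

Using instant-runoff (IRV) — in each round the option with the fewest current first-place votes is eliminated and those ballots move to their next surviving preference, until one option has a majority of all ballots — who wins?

Round 1: Green 6, Pink 7, Orange 4, Blue 0, Purple 11, Teal 12. Blue eliminated.
Round 2: Green 6, Pink 7, Orange 4, Purple 11, Teal 12. Orange eliminated.
Round 3: Green 10, Pink 7, Purple 11, Teal 12. Pink eliminated.
Round 4: Green 10, Purple 15, Teal 15. Green eliminated.
Round 5: Purple 25, Teal 15. Purple has a majority (≥21).

Purple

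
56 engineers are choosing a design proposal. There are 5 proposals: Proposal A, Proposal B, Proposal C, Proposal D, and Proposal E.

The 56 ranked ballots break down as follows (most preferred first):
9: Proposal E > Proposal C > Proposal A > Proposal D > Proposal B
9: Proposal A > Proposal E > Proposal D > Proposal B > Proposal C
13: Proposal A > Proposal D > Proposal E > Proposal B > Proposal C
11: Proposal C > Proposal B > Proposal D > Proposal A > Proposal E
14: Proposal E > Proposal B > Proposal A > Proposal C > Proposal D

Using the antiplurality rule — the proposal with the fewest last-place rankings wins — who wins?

Proposal A

Last-place votes: Proposal A 0, Proposal B 9, Proposal C 22, Proposal D 14, Proposal E 11.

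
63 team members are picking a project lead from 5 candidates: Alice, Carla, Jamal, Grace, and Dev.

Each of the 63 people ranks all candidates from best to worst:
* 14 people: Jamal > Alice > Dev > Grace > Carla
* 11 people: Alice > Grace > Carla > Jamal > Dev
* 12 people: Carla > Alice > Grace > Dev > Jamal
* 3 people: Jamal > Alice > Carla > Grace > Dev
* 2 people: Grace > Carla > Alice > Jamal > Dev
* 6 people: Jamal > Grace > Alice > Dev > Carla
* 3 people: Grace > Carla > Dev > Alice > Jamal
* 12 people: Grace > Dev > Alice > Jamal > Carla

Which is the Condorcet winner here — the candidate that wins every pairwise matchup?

Alice

Alice vs Carla: 46–17
Alice vs Jamal: 40–23
Alice vs Grace: 40–23
Alice vs Dev: 48–15
Alice beats every other candidate.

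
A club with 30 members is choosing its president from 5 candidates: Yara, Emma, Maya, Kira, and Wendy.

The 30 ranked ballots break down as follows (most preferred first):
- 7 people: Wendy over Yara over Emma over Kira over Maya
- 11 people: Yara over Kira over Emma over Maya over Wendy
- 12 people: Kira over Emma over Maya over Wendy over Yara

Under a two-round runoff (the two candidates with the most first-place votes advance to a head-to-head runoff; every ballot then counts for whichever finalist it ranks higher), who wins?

Yara

Round 1 first-place votes: Yara 11, Emma 0, Maya 0, Kira 12, Wendy 7. Kira and Yara advance.
Runoff: Kira is ranked above Yara on 12 ballots, Yara above Kira on 18.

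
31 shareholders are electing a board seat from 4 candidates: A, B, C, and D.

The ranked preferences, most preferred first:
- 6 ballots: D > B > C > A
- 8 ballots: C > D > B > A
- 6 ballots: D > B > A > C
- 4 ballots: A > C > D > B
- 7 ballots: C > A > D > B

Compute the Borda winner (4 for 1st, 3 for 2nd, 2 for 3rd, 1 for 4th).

D

A: 6×1 + 8×1 + 6×2 + 4×4 + 7×3 = 63
B: 6×3 + 8×2 + 6×3 + 4×1 + 7×1 = 63
C: 6×2 + 8×4 + 6×1 + 4×3 + 7×4 = 90
D: 6×4 + 8×3 + 6×4 + 4×2 + 7×2 = 94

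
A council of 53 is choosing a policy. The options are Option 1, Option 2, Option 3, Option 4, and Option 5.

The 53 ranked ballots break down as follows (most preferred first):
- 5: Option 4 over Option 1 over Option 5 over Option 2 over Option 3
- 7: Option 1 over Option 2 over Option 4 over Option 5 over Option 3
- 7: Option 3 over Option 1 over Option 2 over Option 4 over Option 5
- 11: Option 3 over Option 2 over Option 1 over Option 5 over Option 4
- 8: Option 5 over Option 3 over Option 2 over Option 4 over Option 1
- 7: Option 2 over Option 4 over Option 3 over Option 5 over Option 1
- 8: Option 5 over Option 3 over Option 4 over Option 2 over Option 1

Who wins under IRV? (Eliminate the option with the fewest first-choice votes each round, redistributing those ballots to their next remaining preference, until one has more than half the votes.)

Round 1: Option 1 7, Option 2 7, Option 3 18, Option 4 5, Option 5 16. Option 4 eliminated.
Round 2: Option 1 12, Option 2 7, Option 3 18, Option 5 16. Option 2 eliminated.
Round 3: Option 1 12, Option 3 25, Option 5 16. Option 1 eliminated.
Round 4: Option 3 25, Option 5 28. Option 5 has a majority (≥27).

Option 5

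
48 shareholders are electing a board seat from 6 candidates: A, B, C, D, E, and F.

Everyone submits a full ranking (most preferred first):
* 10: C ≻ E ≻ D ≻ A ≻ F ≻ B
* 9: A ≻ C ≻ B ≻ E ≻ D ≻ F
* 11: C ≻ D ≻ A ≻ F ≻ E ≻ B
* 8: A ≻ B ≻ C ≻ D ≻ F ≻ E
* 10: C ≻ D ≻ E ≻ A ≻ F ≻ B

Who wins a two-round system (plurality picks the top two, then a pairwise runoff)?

C

Round 1 first-place votes: A 17, B 0, C 31, D 0, E 0, F 0. C and A advance.
Runoff: C is ranked above A on 31 ballots, A above C on 17.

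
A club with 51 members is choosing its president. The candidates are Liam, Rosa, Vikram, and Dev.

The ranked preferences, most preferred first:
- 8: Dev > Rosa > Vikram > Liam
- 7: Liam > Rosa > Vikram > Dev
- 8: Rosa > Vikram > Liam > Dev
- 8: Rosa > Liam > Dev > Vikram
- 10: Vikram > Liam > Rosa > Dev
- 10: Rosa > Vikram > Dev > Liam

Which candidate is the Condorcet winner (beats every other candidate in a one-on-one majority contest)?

Rosa vs Liam: 34–17
Rosa vs Vikram: 41–10
Rosa vs Dev: 43–8
Rosa beats every other candidate.

Rosa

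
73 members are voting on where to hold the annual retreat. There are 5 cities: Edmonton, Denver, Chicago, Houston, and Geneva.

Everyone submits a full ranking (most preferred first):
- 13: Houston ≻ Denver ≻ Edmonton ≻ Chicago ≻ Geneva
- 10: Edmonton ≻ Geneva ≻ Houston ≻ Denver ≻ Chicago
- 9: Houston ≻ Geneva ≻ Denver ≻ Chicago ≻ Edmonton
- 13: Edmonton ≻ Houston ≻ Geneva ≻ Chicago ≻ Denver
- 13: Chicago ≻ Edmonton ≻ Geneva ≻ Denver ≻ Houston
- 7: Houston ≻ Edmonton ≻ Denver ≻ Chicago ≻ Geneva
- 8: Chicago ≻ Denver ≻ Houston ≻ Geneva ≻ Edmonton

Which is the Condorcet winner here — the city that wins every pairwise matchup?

Houston

Houston vs Edmonton: 37–36
Houston vs Denver: 52–21
Houston vs Chicago: 52–21
Houston vs Geneva: 50–23
Houston beats every other city.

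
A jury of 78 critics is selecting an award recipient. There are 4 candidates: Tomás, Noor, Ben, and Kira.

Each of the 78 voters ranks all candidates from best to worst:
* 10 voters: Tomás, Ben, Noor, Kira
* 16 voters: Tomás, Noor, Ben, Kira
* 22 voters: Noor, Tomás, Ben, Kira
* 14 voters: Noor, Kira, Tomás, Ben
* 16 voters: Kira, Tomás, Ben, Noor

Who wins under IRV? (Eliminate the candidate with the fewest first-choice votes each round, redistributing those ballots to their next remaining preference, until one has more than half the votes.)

Tomás

Round 1: Tomás 26, Noor 36, Ben 0, Kira 16. Ben eliminated.
Round 2: Tomás 26, Noor 36, Kira 16. Kira eliminated.
Round 3: Tomás 42, Noor 36. Tomás has a majority (≥40).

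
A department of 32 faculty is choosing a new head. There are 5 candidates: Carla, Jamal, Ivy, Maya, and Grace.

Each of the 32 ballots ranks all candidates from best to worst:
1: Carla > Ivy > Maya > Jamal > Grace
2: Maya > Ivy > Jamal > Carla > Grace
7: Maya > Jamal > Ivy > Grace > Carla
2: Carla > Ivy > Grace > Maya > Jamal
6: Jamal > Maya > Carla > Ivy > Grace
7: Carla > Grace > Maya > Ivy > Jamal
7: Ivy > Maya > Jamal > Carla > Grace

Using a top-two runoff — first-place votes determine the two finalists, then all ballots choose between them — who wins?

Round 1 first-place votes: Carla 10, Jamal 6, Ivy 7, Maya 9, Grace 0. Carla and Maya advance.
Runoff: Carla is ranked above Maya on 10 ballots, Maya above Carla on 22.

Maya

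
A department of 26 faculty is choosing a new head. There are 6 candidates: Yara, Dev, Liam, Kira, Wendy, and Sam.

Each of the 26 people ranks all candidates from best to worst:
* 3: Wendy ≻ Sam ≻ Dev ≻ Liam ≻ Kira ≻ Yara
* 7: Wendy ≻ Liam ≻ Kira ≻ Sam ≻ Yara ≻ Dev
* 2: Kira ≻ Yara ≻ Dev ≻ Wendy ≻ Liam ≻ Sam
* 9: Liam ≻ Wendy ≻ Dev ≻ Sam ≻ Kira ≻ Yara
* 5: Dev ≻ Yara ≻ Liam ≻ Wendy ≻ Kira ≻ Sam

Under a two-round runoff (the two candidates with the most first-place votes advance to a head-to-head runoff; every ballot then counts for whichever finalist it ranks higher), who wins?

Liam

Round 1 first-place votes: Yara 0, Dev 5, Liam 9, Kira 2, Wendy 10, Sam 0. Wendy and Liam advance.
Runoff: Wendy is ranked above Liam on 12 ballots, Liam above Wendy on 14.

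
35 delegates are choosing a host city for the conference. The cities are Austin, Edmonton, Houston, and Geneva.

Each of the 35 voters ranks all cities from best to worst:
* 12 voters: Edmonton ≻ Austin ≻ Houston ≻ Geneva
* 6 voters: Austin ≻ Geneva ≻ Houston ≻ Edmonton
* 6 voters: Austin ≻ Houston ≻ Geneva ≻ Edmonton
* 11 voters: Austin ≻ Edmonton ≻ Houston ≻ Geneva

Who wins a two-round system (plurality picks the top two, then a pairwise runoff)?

Austin

Round 1 first-place votes: Austin 23, Edmonton 12, Houston 0, Geneva 0. Austin and Edmonton advance.
Runoff: Austin is ranked above Edmonton on 23 ballots, Edmonton above Austin on 12.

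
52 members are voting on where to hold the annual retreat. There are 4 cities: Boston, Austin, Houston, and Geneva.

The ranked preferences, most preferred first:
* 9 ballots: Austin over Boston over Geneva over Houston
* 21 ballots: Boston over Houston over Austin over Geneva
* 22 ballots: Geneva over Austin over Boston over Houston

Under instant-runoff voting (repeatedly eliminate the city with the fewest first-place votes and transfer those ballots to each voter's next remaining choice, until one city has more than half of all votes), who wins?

Round 1: Boston 21, Austin 9, Houston 0, Geneva 22. Houston eliminated.
Round 2: Boston 21, Austin 9, Geneva 22. Austin eliminated.
Round 3: Boston 30, Geneva 22. Boston has a majority (≥27).

Boston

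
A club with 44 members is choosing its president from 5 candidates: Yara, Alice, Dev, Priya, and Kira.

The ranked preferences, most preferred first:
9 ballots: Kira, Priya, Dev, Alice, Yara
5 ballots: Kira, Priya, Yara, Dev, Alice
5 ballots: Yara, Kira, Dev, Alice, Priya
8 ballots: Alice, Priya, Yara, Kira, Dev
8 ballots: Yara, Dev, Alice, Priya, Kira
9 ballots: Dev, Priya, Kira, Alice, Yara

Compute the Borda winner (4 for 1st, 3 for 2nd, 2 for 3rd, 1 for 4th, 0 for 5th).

Yara: 9×0 + 5×2 + 5×4 + 8×2 + 8×4 + 9×0 = 78
Alice: 9×1 + 5×0 + 5×1 + 8×4 + 8×2 + 9×1 = 71
Dev: 9×2 + 5×1 + 5×2 + 8×0 + 8×3 + 9×4 = 93
Priya: 9×3 + 5×3 + 5×0 + 8×3 + 8×1 + 9×3 = 101
Kira: 9×4 + 5×4 + 5×3 + 8×1 + 8×0 + 9×2 = 97

Priya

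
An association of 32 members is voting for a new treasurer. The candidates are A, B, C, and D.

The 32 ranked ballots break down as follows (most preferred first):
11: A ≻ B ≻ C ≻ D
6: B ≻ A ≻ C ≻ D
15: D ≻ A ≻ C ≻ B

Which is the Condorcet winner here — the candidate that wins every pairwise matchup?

A

A vs B: 26–6
A vs C: 32–0
A vs D: 17–15
A beats every other candidate.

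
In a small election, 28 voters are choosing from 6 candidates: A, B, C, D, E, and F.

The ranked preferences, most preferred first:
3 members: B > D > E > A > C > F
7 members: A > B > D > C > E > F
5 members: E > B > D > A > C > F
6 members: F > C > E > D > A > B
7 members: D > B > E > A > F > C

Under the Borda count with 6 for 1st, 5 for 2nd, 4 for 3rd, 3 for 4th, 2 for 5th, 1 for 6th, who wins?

A: 3×3 + 7×6 + 5×3 + 6×2 + 7×3 = 99
B: 3×6 + 7×5 + 5×5 + 6×1 + 7×5 = 119
C: 3×2 + 7×3 + 5×2 + 6×5 + 7×1 = 74
D: 3×5 + 7×4 + 5×4 + 6×3 + 7×6 = 123
E: 3×4 + 7×2 + 5×6 + 6×4 + 7×4 = 108
F: 3×1 + 7×1 + 5×1 + 6×6 + 7×2 = 65

D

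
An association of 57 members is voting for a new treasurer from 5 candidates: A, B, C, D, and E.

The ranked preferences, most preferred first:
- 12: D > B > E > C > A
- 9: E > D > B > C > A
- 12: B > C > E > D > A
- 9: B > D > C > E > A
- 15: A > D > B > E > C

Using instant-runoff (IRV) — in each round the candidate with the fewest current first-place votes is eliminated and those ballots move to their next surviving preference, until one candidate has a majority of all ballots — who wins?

Round 1: A 15, B 21, C 0, D 12, E 9. C eliminated.
Round 2: A 15, B 21, D 12, E 9. E eliminated.
Round 3: A 15, B 21, D 21. A eliminated.
Round 4: B 21, D 36. D has a majority (≥29).

D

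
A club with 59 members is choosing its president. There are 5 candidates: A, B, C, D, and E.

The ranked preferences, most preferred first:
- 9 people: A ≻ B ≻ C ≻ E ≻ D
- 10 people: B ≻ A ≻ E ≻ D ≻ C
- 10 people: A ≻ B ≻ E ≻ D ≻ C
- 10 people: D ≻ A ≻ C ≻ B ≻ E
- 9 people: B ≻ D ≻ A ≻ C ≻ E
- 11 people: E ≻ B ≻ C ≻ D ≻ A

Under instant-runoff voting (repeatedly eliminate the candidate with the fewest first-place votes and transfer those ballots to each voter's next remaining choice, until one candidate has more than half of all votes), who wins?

Round 1: A 19, B 19, C 0, D 10, E 11. C eliminated.
Round 2: A 19, B 19, D 10, E 11. D eliminated.
Round 3: A 29, B 19, E 11. E eliminated.
Round 4: A 29, B 30. B has a majority (≥30).

B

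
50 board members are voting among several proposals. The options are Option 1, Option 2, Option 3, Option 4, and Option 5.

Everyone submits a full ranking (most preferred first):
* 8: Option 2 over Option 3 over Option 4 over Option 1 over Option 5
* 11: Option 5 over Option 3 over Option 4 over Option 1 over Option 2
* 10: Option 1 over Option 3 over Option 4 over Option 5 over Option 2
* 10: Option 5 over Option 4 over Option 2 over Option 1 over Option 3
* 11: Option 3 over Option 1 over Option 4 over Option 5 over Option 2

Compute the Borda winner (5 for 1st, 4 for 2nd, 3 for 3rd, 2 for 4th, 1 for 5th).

Option 1: 8×2 + 11×2 + 10×5 + 10×2 + 11×4 = 152
Option 2: 8×5 + 11×1 + 10×1 + 10×3 + 11×1 = 102
Option 3: 8×4 + 11×4 + 10×4 + 10×1 + 11×5 = 181
Option 4: 8×3 + 11×3 + 10×3 + 10×4 + 11×3 = 160
Option 5: 8×1 + 11×5 + 10×2 + 10×5 + 11×2 = 155

Option 3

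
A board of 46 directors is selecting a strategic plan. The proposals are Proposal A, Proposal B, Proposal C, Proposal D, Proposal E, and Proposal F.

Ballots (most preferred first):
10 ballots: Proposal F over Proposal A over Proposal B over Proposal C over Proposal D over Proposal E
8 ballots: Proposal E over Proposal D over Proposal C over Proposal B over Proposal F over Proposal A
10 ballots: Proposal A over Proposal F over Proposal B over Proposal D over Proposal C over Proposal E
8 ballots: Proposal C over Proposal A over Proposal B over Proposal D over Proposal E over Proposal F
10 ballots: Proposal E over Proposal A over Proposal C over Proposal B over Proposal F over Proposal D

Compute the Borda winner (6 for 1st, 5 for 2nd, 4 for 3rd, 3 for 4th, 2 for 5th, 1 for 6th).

Proposal A

Proposal A: 10×5 + 8×1 + 10×6 + 8×5 + 10×5 = 208
Proposal B: 10×4 + 8×3 + 10×4 + 8×4 + 10×3 = 166
Proposal C: 10×3 + 8×4 + 10×2 + 8×6 + 10×4 = 170
Proposal D: 10×2 + 8×5 + 10×3 + 8×3 + 10×1 = 124
Proposal E: 10×1 + 8×6 + 10×1 + 8×2 + 10×6 = 144
Proposal F: 10×6 + 8×2 + 10×5 + 8×1 + 10×2 = 154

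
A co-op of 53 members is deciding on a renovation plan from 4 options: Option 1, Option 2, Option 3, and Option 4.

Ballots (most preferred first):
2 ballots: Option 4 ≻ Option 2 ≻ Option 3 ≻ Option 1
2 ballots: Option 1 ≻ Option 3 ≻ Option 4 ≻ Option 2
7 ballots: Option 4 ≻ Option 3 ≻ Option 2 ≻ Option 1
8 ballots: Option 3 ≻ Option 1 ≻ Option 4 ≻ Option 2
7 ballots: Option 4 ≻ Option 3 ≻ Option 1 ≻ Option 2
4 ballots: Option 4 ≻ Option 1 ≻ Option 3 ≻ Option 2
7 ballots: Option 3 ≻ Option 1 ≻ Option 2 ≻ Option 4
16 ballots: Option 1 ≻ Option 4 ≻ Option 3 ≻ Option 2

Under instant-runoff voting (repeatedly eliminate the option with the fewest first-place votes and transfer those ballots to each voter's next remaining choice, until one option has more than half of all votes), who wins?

Option 1

Round 1: Option 1 18, Option 2 0, Option 3 15, Option 4 20. Option 2 eliminated.
Round 2: Option 1 18, Option 3 15, Option 4 20. Option 3 eliminated.
Round 3: Option 1 33, Option 4 20. Option 1 has a majority (≥27).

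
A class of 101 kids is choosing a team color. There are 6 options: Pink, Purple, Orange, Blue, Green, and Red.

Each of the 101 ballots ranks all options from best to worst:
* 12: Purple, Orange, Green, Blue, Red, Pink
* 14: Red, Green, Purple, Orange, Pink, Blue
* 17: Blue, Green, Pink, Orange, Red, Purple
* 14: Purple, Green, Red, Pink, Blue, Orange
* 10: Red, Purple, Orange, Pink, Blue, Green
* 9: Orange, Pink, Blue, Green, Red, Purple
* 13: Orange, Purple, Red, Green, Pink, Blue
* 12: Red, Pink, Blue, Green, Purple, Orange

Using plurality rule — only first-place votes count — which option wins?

Red

First-place votes: Pink 0, Purple 26, Orange 22, Blue 17, Green 0, Red 36.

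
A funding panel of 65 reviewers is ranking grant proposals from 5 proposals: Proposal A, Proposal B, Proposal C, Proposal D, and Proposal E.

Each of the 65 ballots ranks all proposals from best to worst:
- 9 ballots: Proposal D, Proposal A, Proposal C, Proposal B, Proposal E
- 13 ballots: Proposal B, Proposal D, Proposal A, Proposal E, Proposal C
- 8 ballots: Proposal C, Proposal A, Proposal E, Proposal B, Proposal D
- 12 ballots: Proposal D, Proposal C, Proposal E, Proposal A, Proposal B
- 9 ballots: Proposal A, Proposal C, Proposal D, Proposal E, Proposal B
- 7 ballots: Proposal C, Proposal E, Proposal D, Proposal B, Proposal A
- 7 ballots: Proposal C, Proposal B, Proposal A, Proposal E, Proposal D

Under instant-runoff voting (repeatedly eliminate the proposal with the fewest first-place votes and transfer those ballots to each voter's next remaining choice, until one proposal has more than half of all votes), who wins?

Round 1: Proposal A 9, Proposal B 13, Proposal C 22, Proposal D 21, Proposal E 0. Proposal E eliminated.
Round 2: Proposal A 9, Proposal B 13, Proposal C 22, Proposal D 21. Proposal A eliminated.
Round 3: Proposal B 13, Proposal C 31, Proposal D 21. Proposal B eliminated.
Round 4: Proposal C 31, Proposal D 34. Proposal D has a majority (≥33).

Proposal D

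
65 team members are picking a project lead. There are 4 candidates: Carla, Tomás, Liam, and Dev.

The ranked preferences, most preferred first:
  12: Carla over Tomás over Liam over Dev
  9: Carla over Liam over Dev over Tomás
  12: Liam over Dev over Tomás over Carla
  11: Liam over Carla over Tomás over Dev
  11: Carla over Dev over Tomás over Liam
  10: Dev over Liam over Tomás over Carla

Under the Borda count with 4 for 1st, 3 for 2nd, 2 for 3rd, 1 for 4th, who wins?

Carla: 12×4 + 9×4 + 12×1 + 11×3 + 11×4 + 10×1 = 183
Tomás: 12×3 + 9×1 + 12×2 + 11×2 + 11×2 + 10×2 = 133
Liam: 12×2 + 9×3 + 12×4 + 11×4 + 11×1 + 10×3 = 184
Dev: 12×1 + 9×2 + 12×3 + 11×1 + 11×3 + 10×4 = 150

Liam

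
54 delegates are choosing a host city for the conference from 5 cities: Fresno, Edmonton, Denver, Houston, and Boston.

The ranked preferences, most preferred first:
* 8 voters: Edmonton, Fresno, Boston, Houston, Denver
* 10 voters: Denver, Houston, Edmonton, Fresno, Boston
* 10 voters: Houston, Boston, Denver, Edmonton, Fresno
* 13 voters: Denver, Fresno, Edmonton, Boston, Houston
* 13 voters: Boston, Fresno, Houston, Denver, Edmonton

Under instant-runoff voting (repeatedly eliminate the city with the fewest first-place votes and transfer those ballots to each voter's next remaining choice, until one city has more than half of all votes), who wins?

Boston

Round 1: Fresno 0, Edmonton 8, Denver 23, Houston 10, Boston 13. Fresno eliminated.
Round 2: Edmonton 8, Denver 23, Houston 10, Boston 13. Edmonton eliminated.
Round 3: Denver 23, Houston 10, Boston 21. Houston eliminated.
Round 4: Denver 23, Boston 31. Boston has a majority (≥28).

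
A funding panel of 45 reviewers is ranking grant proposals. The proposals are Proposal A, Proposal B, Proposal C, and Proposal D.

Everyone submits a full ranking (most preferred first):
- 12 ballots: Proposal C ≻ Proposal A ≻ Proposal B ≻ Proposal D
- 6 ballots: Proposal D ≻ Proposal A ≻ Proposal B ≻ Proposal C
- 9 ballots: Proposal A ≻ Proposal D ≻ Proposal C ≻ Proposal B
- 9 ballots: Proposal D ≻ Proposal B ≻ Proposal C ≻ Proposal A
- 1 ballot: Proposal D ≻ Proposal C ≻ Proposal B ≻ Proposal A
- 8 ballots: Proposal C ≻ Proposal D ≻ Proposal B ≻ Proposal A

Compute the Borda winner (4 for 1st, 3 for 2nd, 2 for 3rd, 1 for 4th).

Proposal D

Proposal A: 12×3 + 6×3 + 9×4 + 9×1 + 1×1 + 8×1 = 108
Proposal B: 12×2 + 6×2 + 9×1 + 9×3 + 1×2 + 8×2 = 90
Proposal C: 12×4 + 6×1 + 9×2 + 9×2 + 1×3 + 8×4 = 125
Proposal D: 12×1 + 6×4 + 9×3 + 9×4 + 1×4 + 8×3 = 127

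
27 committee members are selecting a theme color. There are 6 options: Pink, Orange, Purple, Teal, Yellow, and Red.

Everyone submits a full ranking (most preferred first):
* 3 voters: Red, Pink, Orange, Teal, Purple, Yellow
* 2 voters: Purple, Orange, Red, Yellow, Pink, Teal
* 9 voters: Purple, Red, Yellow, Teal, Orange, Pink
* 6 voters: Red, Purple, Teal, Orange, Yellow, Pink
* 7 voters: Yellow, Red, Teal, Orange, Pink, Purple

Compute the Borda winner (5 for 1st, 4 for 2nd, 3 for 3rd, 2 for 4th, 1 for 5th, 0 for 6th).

Pink: 3×4 + 2×1 + 9×0 + 6×0 + 7×1 = 21
Orange: 3×3 + 2×4 + 9×1 + 6×2 + 7×2 = 52
Purple: 3×1 + 2×5 + 9×5 + 6×4 + 7×0 = 82
Teal: 3×2 + 2×0 + 9×2 + 6×3 + 7×3 = 63
Yellow: 3×0 + 2×2 + 9×3 + 6×1 + 7×5 = 72
Red: 3×5 + 2×3 + 9×4 + 6×5 + 7×4 = 115

Red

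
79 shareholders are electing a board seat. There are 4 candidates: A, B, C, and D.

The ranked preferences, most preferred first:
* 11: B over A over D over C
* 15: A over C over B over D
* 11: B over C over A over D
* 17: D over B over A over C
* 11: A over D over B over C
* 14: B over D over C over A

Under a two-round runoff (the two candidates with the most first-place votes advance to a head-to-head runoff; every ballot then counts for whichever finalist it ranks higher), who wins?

B

Round 1 first-place votes: A 26, B 36, C 0, D 17. B and A advance.
Runoff: B is ranked above A on 53 ballots, A above B on 26.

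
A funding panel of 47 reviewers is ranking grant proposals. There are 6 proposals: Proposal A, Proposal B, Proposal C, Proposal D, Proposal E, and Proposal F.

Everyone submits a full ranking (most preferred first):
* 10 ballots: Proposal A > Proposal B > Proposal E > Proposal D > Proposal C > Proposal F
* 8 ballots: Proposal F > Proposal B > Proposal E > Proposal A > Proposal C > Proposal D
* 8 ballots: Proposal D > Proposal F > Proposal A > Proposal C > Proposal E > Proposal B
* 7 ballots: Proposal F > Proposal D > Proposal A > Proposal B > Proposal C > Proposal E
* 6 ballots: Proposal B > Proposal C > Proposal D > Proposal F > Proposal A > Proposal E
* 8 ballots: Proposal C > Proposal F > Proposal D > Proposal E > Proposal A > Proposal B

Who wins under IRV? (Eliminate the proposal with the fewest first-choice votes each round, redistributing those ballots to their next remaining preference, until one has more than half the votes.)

Round 1: Proposal A 10, Proposal B 6, Proposal C 8, Proposal D 8, Proposal E 0, Proposal F 15. Proposal E eliminated.
Round 2: Proposal A 10, Proposal B 6, Proposal C 8, Proposal D 8, Proposal F 15. Proposal B eliminated.
Round 3: Proposal A 10, Proposal C 14, Proposal D 8, Proposal F 15. Proposal D eliminated.
Round 4: Proposal A 10, Proposal C 14, Proposal F 23. Proposal A eliminated.
Round 5: Proposal C 24, Proposal F 23. Proposal C has a majority (≥24).

Proposal C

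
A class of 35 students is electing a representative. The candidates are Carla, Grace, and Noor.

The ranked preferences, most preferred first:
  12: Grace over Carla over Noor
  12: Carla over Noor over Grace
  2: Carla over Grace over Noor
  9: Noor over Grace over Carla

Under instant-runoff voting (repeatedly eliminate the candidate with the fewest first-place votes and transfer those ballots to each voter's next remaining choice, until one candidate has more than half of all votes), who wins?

Round 1: Carla 14, Grace 12, Noor 9. Noor eliminated.
Round 2: Carla 14, Grace 21. Grace has a majority (≥18).

Grace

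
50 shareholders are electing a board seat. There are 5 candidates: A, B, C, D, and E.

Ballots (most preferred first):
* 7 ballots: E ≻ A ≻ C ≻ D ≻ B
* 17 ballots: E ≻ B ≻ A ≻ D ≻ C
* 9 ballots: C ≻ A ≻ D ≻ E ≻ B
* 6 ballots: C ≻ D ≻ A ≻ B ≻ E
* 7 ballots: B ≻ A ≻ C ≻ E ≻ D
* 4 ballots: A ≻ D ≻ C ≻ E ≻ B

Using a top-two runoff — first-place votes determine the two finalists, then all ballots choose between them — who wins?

C

Round 1 first-place votes: A 4, B 7, C 15, D 0, E 24. E and C advance.
Runoff: E is ranked above C on 24 ballots, C above E on 26.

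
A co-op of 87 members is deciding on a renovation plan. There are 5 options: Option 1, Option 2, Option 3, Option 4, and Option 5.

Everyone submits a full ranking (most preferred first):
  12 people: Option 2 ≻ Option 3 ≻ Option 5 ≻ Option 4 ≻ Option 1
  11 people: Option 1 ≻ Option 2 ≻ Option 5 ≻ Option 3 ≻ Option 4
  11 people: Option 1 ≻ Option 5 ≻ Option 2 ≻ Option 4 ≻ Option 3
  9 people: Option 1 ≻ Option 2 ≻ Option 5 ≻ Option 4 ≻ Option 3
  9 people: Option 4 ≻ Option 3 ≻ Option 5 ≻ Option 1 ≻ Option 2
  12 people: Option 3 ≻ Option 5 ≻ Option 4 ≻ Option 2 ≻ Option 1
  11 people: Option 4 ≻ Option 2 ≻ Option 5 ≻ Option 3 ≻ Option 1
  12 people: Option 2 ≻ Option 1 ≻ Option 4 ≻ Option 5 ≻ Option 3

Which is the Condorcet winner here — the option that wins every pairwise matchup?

Option 2

Option 2 vs Option 1: 47–40
Option 2 vs Option 3: 66–21
Option 2 vs Option 4: 55–32
Option 2 vs Option 5: 55–32
Option 2 beats every other option.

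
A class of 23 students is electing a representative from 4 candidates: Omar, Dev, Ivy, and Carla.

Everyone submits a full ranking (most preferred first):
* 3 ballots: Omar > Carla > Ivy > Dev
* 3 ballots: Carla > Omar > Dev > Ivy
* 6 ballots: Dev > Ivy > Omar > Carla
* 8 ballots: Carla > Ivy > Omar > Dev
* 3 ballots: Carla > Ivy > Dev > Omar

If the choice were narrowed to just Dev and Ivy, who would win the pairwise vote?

Ivy

Dev is ranked above Ivy on 9 ballots; Ivy above Dev on 14.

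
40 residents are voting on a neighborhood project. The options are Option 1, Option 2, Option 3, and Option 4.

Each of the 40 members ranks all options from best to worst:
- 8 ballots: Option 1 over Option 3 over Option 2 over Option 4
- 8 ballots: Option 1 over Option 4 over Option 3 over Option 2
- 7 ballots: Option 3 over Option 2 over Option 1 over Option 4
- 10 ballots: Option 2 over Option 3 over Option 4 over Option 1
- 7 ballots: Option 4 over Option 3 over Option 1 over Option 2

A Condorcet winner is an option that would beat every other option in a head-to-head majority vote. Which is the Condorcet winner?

Option 3 vs Option 1: 24–16
Option 3 vs Option 2: 30–10
Option 3 vs Option 4: 25–15
Option 3 beats every other option.

Option 3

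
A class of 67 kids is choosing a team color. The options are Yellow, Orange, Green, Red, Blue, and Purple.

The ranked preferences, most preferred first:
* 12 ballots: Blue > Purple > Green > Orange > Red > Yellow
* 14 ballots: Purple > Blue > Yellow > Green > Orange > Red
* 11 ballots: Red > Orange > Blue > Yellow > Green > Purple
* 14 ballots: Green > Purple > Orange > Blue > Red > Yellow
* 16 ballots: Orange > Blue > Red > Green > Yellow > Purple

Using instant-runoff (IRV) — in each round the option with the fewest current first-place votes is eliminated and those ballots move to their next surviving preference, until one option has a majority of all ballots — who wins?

Round 1: Yellow 0, Orange 16, Green 14, Red 11, Blue 12, Purple 14. Yellow eliminated.
Round 2: Orange 16, Green 14, Red 11, Blue 12, Purple 14. Red eliminated.
Round 3: Orange 27, Green 14, Blue 12, Purple 14. Blue eliminated.
Round 4: Orange 27, Green 14, Purple 26. Green eliminated.
Round 5: Orange 27, Purple 40. Purple has a majority (≥34).

Purple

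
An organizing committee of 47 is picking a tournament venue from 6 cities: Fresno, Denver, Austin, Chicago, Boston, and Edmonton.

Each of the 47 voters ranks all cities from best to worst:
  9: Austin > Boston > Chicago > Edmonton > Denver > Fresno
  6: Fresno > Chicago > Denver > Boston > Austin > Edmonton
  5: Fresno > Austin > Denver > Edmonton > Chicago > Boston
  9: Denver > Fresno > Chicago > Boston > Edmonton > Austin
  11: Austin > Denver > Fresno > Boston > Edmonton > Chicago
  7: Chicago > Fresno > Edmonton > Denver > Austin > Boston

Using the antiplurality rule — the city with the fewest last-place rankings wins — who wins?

Last-place votes: Fresno 9, Denver 0, Austin 9, Chicago 11, Boston 12, Edmonton 6.

Denver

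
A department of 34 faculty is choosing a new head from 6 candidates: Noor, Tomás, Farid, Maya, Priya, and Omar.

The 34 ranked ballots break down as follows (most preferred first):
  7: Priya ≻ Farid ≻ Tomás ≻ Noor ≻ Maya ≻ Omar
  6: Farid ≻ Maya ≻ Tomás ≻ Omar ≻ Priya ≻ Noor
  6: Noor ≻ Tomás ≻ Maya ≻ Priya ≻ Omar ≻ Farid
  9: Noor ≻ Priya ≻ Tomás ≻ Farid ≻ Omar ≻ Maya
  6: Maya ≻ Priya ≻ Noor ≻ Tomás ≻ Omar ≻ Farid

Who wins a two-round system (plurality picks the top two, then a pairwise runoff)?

Priya

Round 1 first-place votes: Noor 15, Tomás 0, Farid 6, Maya 6, Priya 7, Omar 0. Noor and Priya advance.
Runoff: Noor is ranked above Priya on 15 ballots, Priya above Noor on 19.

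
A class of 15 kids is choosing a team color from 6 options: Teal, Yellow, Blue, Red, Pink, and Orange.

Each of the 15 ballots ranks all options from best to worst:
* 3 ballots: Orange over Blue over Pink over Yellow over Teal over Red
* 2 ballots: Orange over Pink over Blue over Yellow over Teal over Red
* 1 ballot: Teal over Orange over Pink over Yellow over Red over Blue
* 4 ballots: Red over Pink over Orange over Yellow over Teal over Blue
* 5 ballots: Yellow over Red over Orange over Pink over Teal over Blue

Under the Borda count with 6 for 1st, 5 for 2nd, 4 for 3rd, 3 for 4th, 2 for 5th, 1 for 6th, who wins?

Teal: 3×2 + 2×2 + 1×6 + 4×2 + 5×2 = 34
Yellow: 3×3 + 2×3 + 1×3 + 4×3 + 5×6 = 60
Blue: 3×5 + 2×4 + 1×1 + 4×1 + 5×1 = 33
Red: 3×1 + 2×1 + 1×2 + 4×6 + 5×5 = 56
Pink: 3×4 + 2×5 + 1×4 + 4×5 + 5×3 = 61
Orange: 3×6 + 2×6 + 1×5 + 4×4 + 5×4 = 71

Orange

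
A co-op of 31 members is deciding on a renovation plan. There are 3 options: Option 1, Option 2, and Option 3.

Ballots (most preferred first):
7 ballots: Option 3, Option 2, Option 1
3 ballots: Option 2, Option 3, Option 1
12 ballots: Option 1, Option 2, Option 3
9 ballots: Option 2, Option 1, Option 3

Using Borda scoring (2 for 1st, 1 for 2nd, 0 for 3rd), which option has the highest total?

Option 2

Option 1: 7×0 + 3×0 + 12×2 + 9×1 = 33
Option 2: 7×1 + 3×2 + 12×1 + 9×2 = 43
Option 3: 7×2 + 3×1 + 12×0 + 9×0 = 17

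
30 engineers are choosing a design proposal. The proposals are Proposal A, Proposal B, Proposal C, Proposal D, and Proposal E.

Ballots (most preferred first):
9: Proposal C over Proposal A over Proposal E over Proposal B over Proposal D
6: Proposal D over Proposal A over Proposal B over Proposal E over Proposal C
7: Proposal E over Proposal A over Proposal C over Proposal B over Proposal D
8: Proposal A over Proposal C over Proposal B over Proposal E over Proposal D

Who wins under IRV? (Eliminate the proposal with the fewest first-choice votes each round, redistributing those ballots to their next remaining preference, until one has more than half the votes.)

Round 1: Proposal A 8, Proposal B 0, Proposal C 9, Proposal D 6, Proposal E 7. Proposal B eliminated.
Round 2: Proposal A 8, Proposal C 9, Proposal D 6, Proposal E 7. Proposal D eliminated.
Round 3: Proposal A 14, Proposal C 9, Proposal E 7. Proposal E eliminated.
Round 4: Proposal A 21, Proposal C 9. Proposal A has a majority (≥16).

Proposal A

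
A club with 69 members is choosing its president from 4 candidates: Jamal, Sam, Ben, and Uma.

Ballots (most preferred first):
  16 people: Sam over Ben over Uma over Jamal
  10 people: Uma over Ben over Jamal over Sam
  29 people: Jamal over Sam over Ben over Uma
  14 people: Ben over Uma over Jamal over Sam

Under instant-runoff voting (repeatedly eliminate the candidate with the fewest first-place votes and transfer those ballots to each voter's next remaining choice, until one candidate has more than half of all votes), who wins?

Ben

Round 1: Jamal 29, Sam 16, Ben 14, Uma 10. Uma eliminated.
Round 2: Jamal 29, Sam 16, Ben 24. Sam eliminated.
Round 3: Jamal 29, Ben 40. Ben has a majority (≥35).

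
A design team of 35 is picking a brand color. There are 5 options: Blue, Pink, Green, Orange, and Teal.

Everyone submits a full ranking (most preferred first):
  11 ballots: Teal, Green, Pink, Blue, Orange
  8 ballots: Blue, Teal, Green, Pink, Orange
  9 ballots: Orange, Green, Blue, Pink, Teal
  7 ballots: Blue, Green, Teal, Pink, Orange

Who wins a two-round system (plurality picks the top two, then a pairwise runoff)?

Blue

Round 1 first-place votes: Blue 15, Pink 0, Green 0, Orange 9, Teal 11. Blue and Teal advance.
Runoff: Blue is ranked above Teal on 24 ballots, Teal above Blue on 11.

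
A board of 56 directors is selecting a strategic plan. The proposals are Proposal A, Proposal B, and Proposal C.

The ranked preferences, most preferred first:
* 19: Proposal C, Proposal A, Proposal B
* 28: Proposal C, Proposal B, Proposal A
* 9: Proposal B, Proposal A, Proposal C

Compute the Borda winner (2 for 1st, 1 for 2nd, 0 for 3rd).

Proposal C

Proposal A: 19×1 + 28×0 + 9×1 = 28
Proposal B: 19×0 + 28×1 + 9×2 = 46
Proposal C: 19×2 + 28×2 + 9×0 = 94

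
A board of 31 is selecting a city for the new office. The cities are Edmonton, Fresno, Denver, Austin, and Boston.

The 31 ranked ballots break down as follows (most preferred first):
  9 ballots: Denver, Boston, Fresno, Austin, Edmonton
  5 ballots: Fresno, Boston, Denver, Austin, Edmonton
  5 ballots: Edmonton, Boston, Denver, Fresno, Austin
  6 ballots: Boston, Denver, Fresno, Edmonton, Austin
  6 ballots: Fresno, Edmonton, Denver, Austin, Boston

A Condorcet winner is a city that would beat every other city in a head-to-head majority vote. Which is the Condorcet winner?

Boston

Boston vs Edmonton: 20–11
Boston vs Fresno: 20–11
Boston vs Denver: 16–15
Boston vs Austin: 25–6
Boston beats every other city.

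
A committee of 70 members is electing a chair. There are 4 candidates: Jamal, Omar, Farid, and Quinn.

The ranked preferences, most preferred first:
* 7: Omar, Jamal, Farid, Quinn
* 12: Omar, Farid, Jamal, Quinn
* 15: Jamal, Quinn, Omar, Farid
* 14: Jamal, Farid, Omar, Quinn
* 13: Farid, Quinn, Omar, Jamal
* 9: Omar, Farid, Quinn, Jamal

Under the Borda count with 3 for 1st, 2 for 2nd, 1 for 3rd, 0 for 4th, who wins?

Jamal: 7×2 + 12×1 + 15×3 + 14×3 + 13×0 + 9×0 = 113
Omar: 7×3 + 12×3 + 15×1 + 14×1 + 13×1 + 9×3 = 126
Farid: 7×1 + 12×2 + 15×0 + 14×2 + 13×3 + 9×2 = 116
Quinn: 7×0 + 12×0 + 15×2 + 14×0 + 13×2 + 9×1 = 65

Omar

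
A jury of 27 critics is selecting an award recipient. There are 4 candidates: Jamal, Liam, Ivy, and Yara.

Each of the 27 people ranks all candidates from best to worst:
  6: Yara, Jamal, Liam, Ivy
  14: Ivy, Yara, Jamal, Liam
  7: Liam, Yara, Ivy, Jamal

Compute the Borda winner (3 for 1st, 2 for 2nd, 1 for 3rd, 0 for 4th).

Yara

Jamal: 6×2 + 14×1 + 7×0 = 26
Liam: 6×1 + 14×0 + 7×3 = 27
Ivy: 6×0 + 14×3 + 7×1 = 49
Yara: 6×3 + 14×2 + 7×2 = 60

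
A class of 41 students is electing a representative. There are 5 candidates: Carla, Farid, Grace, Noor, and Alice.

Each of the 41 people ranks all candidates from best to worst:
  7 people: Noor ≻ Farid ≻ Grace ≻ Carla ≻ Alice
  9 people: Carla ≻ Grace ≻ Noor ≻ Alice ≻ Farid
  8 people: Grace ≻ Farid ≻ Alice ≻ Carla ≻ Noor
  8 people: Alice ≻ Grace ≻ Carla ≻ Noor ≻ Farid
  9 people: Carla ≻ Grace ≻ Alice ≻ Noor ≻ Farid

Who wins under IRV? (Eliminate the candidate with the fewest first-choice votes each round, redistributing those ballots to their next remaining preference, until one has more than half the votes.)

Round 1: Carla 18, Farid 0, Grace 8, Noor 7, Alice 8. Farid eliminated.
Round 2: Carla 18, Grace 8, Noor 7, Alice 8. Noor eliminated.
Round 3: Carla 18, Grace 15, Alice 8. Alice eliminated.
Round 4: Carla 18, Grace 23. Grace has a majority (≥21).

Grace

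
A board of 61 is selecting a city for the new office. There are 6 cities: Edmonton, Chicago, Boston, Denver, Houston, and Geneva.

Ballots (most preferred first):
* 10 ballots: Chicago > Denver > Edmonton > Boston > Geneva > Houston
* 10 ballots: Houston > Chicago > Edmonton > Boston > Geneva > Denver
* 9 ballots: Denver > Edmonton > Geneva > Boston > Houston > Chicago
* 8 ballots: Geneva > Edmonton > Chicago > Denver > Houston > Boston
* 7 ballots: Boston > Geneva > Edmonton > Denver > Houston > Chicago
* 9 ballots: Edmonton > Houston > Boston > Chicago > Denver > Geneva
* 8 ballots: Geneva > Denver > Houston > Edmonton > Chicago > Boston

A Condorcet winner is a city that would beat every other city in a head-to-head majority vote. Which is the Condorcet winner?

Edmonton vs Chicago: 41–20
Edmonton vs Boston: 54–7
Edmonton vs Denver: 34–27
Edmonton vs Houston: 43–18
Edmonton vs Geneva: 38–23
Edmonton beats every other city.

Edmonton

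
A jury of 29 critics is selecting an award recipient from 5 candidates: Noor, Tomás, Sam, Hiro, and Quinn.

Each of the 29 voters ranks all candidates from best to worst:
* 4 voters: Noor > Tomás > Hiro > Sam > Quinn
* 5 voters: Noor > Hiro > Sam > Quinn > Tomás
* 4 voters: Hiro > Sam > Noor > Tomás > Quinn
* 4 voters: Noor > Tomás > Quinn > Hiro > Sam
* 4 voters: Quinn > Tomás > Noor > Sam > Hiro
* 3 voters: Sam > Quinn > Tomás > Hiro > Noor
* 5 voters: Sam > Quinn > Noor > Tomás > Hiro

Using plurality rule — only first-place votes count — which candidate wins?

Noor

First-place votes: Noor 13, Tomás 0, Sam 8, Hiro 4, Quinn 4.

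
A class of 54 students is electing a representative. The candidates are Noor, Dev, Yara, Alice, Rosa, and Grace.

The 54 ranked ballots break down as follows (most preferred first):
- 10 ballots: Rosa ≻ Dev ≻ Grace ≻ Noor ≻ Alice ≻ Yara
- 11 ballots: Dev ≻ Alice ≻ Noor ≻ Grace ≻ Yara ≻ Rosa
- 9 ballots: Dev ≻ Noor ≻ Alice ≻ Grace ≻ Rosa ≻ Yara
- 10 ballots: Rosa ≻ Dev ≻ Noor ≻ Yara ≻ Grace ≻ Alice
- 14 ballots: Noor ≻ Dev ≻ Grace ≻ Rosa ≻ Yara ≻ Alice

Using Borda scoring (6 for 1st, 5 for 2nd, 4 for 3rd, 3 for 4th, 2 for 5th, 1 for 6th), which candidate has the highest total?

Dev

Noor: 10×3 + 11×4 + 9×5 + 10×4 + 14×6 = 243
Dev: 10×5 + 11×6 + 9×6 + 10×5 + 14×5 = 290
Yara: 10×1 + 11×2 + 9×1 + 10×3 + 14×2 = 99
Alice: 10×2 + 11×5 + 9×4 + 10×1 + 14×1 = 135
Rosa: 10×6 + 11×1 + 9×2 + 10×6 + 14×3 = 191
Grace: 10×4 + 11×3 + 9×3 + 10×2 + 14×4 = 176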